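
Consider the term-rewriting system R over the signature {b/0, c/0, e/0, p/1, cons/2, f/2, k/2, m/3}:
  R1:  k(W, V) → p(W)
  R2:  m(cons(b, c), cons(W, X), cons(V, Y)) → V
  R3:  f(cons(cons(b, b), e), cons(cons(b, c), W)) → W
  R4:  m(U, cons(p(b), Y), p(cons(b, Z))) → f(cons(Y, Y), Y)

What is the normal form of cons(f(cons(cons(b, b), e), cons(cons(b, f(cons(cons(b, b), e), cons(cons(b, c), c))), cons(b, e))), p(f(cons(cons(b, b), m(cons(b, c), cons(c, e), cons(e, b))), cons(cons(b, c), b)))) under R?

cons(cons(b, e), p(b))

1. cons(f(cons(cons(b, b), e), cons(cons(b, f(cons(cons(b, b), e), cons(cons(b, c), c))), cons(b, e))), p(f(cons(cons(b, b), m(cons(b, c), cons(c, e), cons(e, b))), cons(cons(b, c), b))))  →  cons(f(cons(cons(b, b), e), cons(cons(b, c), cons(b, e))), p(f(cons(cons(b, b), m(cons(b, c), cons(c, e), cons(e, b))), cons(cons(b, c), b))))   [R3 at 1.2.1.2]
2. cons(f(cons(cons(b, b), e), cons(cons(b, c), cons(b, e))), p(f(cons(cons(b, b), m(cons(b, c), cons(c, e), cons(e, b))), cons(cons(b, c), b))))  →  cons(cons(b, e), p(f(cons(cons(b, b), m(cons(b, c), cons(c, e), cons(e, b))), cons(cons(b, c), b))))   [R3 at 1]
3. cons(cons(b, e), p(f(cons(cons(b, b), m(cons(b, c), cons(c, e), cons(e, b))), cons(cons(b, c), b))))  →  cons(cons(b, e), p(f(cons(cons(b, b), e), cons(cons(b, c), b))))   [R2 at 2.1.1.2]
4. cons(cons(b, e), p(f(cons(cons(b, b), e), cons(cons(b, c), b))))  →  cons(cons(b, e), p(b))   [R3 at 2.1]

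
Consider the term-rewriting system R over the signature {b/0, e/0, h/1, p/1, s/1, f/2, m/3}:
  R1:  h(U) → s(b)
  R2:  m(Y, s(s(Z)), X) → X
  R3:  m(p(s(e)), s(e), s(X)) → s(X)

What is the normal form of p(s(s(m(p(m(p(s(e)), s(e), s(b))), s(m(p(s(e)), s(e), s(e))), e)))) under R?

p(s(s(e)))

1. p(s(s(m(p(m(p(s(e)), s(e), s(b))), s(m(p(s(e)), s(e), s(e))), e))))  →  p(s(s(m(p(s(b)), s(m(p(s(e)), s(e), s(e))), e))))   [R3 at 1.1.1.1.1]
2. p(s(s(m(p(s(b)), s(m(p(s(e)), s(e), s(e))), e))))  →  p(s(s(m(p(s(b)), s(s(e)), e))))   [R3 at 1.1.1.2.1]
3. p(s(s(m(p(s(b)), s(s(e)), e))))  →  p(s(s(e)))   [R2 at 1.1.1]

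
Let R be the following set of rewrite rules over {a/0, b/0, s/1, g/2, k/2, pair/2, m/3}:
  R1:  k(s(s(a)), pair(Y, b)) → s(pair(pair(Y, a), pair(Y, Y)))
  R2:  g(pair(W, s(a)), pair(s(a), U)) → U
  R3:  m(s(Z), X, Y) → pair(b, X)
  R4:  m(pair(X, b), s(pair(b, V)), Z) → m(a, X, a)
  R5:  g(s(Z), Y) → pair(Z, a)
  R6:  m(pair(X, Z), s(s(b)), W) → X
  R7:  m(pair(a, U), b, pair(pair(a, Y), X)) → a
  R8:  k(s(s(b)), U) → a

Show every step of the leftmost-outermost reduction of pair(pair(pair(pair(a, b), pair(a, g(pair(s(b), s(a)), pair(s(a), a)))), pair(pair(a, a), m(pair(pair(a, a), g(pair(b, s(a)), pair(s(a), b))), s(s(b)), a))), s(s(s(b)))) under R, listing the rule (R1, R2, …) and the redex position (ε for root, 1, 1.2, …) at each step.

1. pair(pair(pair(pair(a, b), pair(a, g(pair(s(b), s(a)), pair(s(a), a)))), pair(pair(a, a), m(pair(pair(a, a), g(pair(b, s(a)), pair(s(a), b))), s(s(b)), a))), s(s(s(b))))  →  pair(pair(pair(pair(a, b), pair(a, a)), pair(pair(a, a), m(pair(pair(a, a), g(pair(b, s(a)), pair(s(a), b))), s(s(b)), a))), s(s(s(b))))   [R2 at 1.1.2.2]
2. pair(pair(pair(pair(a, b), pair(a, a)), pair(pair(a, a), m(pair(pair(a, a), g(pair(b, s(a)), pair(s(a), b))), s(s(b)), a))), s(s(s(b))))  →  pair(pair(pair(pair(a, b), pair(a, a)), pair(pair(a, a), pair(a, a))), s(s(s(b))))   [R6 at 1.2.2]

pair(pair(pair(pair(a, b), pair(a, a)), pair(pair(a, a), pair(a, a))), s(s(s(b))))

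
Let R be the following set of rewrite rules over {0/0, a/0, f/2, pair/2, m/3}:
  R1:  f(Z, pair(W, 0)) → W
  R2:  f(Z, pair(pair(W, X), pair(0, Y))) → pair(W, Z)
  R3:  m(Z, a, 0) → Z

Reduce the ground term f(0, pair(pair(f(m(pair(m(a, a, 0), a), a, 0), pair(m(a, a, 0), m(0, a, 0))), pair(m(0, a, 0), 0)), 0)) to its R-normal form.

pair(a, pair(0, 0))

1. f(0, pair(pair(f(m(pair(m(a, a, 0), a), a, 0), pair(m(a, a, 0), m(0, a, 0))), pair(m(0, a, 0), 0)), 0))  →  pair(f(m(pair(m(a, a, 0), a), a, 0), pair(m(a, a, 0), m(0, a, 0))), pair(m(0, a, 0), 0))   [R1 at ε]
2. pair(f(m(pair(m(a, a, 0), a), a, 0), pair(m(a, a, 0), m(0, a, 0))), pair(m(0, a, 0), 0))  →  pair(f(pair(m(a, a, 0), a), pair(m(a, a, 0), m(0, a, 0))), pair(m(0, a, 0), 0))   [R3 at 1.1]
3. pair(f(pair(m(a, a, 0), a), pair(m(a, a, 0), m(0, a, 0))), pair(m(0, a, 0), 0))  →  pair(f(pair(a, a), pair(m(a, a, 0), m(0, a, 0))), pair(m(0, a, 0), 0))   [R3 at 1.1.1]
4. pair(f(pair(a, a), pair(m(a, a, 0), m(0, a, 0))), pair(m(0, a, 0), 0))  →  pair(f(pair(a, a), pair(a, m(0, a, 0))), pair(m(0, a, 0), 0))   [R3 at 1.2.1]
5. pair(f(pair(a, a), pair(a, m(0, a, 0))), pair(m(0, a, 0), 0))  →  pair(f(pair(a, a), pair(a, 0)), pair(m(0, a, 0), 0))   [R3 at 1.2.2]
6. pair(f(pair(a, a), pair(a, 0)), pair(m(0, a, 0), 0))  →  pair(a, pair(m(0, a, 0), 0))   [R1 at 1]
7. pair(a, pair(m(0, a, 0), 0))  →  pair(a, pair(0, 0))   [R3 at 2.1]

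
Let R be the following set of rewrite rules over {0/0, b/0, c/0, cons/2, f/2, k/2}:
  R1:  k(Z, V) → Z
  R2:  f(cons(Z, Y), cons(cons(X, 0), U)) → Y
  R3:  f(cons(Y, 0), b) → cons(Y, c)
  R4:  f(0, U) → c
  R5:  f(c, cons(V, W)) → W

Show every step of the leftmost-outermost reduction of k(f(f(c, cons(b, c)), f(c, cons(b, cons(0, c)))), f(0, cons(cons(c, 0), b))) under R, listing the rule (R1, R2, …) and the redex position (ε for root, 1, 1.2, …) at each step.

1. k(f(f(c, cons(b, c)), f(c, cons(b, cons(0, c)))), f(0, cons(cons(c, 0), b)))  →  f(f(c, cons(b, c)), f(c, cons(b, cons(0, c))))   [R1 at ε]
2. f(f(c, cons(b, c)), f(c, cons(b, cons(0, c))))  →  f(c, f(c, cons(b, cons(0, c))))   [R5 at 1]
3. f(c, f(c, cons(b, cons(0, c))))  →  f(c, cons(0, c))   [R5 at 2]
4. f(c, cons(0, c))  →  c   [R5 at ε]

c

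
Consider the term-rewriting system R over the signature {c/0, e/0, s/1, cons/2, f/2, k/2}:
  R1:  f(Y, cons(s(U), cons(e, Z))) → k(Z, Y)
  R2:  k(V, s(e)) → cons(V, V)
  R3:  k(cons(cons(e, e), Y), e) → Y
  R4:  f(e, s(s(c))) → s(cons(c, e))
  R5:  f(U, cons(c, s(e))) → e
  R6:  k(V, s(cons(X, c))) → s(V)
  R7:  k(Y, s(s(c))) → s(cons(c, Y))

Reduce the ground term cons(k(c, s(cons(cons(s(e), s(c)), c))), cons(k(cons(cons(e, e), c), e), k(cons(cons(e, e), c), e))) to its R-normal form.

cons(s(c), cons(c, c))

1. cons(k(c, s(cons(cons(s(e), s(c)), c))), cons(k(cons(cons(e, e), c), e), k(cons(cons(e, e), c), e)))  →  cons(s(c), cons(k(cons(cons(e, e), c), e), k(cons(cons(e, e), c), e)))   [R6 at 1]
2. cons(s(c), cons(k(cons(cons(e, e), c), e), k(cons(cons(e, e), c), e)))  →  cons(s(c), cons(c, k(cons(cons(e, e), c), e)))   [R3 at 2.1]
3. cons(s(c), cons(c, k(cons(cons(e, e), c), e)))  →  cons(s(c), cons(c, c))   [R3 at 2.2]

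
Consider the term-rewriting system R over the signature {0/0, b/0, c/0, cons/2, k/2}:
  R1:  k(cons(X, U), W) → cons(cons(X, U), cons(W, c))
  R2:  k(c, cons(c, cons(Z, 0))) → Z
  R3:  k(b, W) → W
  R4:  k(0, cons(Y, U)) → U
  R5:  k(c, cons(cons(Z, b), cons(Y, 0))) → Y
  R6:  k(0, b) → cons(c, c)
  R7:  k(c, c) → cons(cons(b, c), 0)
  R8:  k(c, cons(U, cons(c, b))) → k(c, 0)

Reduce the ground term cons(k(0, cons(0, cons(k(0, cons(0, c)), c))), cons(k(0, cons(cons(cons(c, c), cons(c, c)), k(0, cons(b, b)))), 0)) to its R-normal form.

1. cons(k(0, cons(0, cons(k(0, cons(0, c)), c))), cons(k(0, cons(cons(cons(c, c), cons(c, c)), k(0, cons(b, b)))), 0))  →  cons(cons(k(0, cons(0, c)), c), cons(k(0, cons(cons(cons(c, c), cons(c, c)), k(0, cons(b, b)))), 0))   [R4 at 1]
2. cons(cons(k(0, cons(0, c)), c), cons(k(0, cons(cons(cons(c, c), cons(c, c)), k(0, cons(b, b)))), 0))  →  cons(cons(c, c), cons(k(0, cons(cons(cons(c, c), cons(c, c)), k(0, cons(b, b)))), 0))   [R4 at 1.1]
3. cons(cons(c, c), cons(k(0, cons(cons(cons(c, c), cons(c, c)), k(0, cons(b, b)))), 0))  →  cons(cons(c, c), cons(k(0, cons(b, b)), 0))   [R4 at 2.1]
4. cons(cons(c, c), cons(k(0, cons(b, b)), 0))  →  cons(cons(c, c), cons(b, 0))   [R4 at 2.1]

cons(cons(c, c), cons(b, 0))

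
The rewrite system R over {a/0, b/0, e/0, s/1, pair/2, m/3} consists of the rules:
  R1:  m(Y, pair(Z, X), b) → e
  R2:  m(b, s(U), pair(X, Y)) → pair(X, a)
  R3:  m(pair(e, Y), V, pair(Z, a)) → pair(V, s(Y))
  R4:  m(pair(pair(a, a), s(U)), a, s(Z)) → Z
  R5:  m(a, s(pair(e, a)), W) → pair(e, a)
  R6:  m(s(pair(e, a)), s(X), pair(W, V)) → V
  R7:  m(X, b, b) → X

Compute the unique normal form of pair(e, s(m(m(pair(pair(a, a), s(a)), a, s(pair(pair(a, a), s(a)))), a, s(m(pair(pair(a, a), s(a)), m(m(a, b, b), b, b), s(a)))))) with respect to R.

1. pair(e, s(m(m(pair(pair(a, a), s(a)), a, s(pair(pair(a, a), s(a)))), a, s(m(pair(pair(a, a), s(a)), m(m(a, b, b), b, b), s(a))))))  →  pair(e, s(m(pair(pair(a, a), s(a)), a, s(m(pair(pair(a, a), s(a)), m(m(a, b, b), b, b), s(a))))))   [R4 at 2.1.1]
2. pair(e, s(m(pair(pair(a, a), s(a)), a, s(m(pair(pair(a, a), s(a)), m(m(a, b, b), b, b), s(a))))))  →  pair(e, s(m(pair(pair(a, a), s(a)), m(m(a, b, b), b, b), s(a))))   [R4 at 2.1]
3. pair(e, s(m(pair(pair(a, a), s(a)), m(m(a, b, b), b, b), s(a))))  →  pair(e, s(m(pair(pair(a, a), s(a)), m(a, b, b), s(a))))   [R7 at 2.1.2]
4. pair(e, s(m(pair(pair(a, a), s(a)), m(a, b, b), s(a))))  →  pair(e, s(m(pair(pair(a, a), s(a)), a, s(a))))   [R7 at 2.1.2]
5. pair(e, s(m(pair(pair(a, a), s(a)), a, s(a))))  →  pair(e, s(a))   [R4 at 2.1]

pair(e, s(a))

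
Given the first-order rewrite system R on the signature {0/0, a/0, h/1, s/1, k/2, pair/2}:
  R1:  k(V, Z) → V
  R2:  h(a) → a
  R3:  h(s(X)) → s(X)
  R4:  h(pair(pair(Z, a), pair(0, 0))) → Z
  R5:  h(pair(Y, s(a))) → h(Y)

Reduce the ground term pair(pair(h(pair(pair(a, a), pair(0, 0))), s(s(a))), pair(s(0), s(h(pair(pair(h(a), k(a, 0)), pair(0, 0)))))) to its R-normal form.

1. pair(pair(h(pair(pair(a, a), pair(0, 0))), s(s(a))), pair(s(0), s(h(pair(pair(h(a), k(a, 0)), pair(0, 0))))))  →  pair(pair(a, s(s(a))), pair(s(0), s(h(pair(pair(h(a), k(a, 0)), pair(0, 0))))))   [R4 at 1.1]
2. pair(pair(a, s(s(a))), pair(s(0), s(h(pair(pair(h(a), k(a, 0)), pair(0, 0))))))  →  pair(pair(a, s(s(a))), pair(s(0), s(h(pair(pair(a, k(a, 0)), pair(0, 0))))))   [R2 at 2.2.1.1.1.1]
3. pair(pair(a, s(s(a))), pair(s(0), s(h(pair(pair(a, k(a, 0)), pair(0, 0))))))  →  pair(pair(a, s(s(a))), pair(s(0), s(h(pair(pair(a, a), pair(0, 0))))))   [R1 at 2.2.1.1.1.2]
4. pair(pair(a, s(s(a))), pair(s(0), s(h(pair(pair(a, a), pair(0, 0))))))  →  pair(pair(a, s(s(a))), pair(s(0), s(a)))   [R4 at 2.2.1]

pair(pair(a, s(s(a))), pair(s(0), s(a)))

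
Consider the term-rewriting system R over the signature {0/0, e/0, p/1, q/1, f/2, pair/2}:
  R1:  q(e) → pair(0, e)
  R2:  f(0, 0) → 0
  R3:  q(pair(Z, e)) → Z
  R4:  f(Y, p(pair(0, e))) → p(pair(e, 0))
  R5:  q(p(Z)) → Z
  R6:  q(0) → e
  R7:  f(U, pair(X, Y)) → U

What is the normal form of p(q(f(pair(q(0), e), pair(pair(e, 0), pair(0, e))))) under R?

p(e)

1. p(q(f(pair(q(0), e), pair(pair(e, 0), pair(0, e)))))  →  p(q(pair(q(0), e)))   [R7 at 1.1]
2. p(q(pair(q(0), e)))  →  p(q(0))   [R3 at 1]
3. p(q(0))  →  p(e)   [R6 at 1]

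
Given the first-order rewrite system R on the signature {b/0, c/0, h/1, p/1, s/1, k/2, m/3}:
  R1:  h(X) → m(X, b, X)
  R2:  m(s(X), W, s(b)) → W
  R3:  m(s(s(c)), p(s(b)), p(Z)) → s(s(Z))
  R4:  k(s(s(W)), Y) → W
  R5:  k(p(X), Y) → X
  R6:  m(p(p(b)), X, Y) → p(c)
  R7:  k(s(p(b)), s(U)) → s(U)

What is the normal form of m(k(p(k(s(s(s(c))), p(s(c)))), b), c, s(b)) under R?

c

1. m(k(p(k(s(s(s(c))), p(s(c)))), b), c, s(b))  →  m(k(s(s(s(c))), p(s(c))), c, s(b))   [R5 at 1]
2. m(k(s(s(s(c))), p(s(c))), c, s(b))  →  m(s(c), c, s(b))   [R4 at 1]
3. m(s(c), c, s(b))  →  c   [R2 at ε]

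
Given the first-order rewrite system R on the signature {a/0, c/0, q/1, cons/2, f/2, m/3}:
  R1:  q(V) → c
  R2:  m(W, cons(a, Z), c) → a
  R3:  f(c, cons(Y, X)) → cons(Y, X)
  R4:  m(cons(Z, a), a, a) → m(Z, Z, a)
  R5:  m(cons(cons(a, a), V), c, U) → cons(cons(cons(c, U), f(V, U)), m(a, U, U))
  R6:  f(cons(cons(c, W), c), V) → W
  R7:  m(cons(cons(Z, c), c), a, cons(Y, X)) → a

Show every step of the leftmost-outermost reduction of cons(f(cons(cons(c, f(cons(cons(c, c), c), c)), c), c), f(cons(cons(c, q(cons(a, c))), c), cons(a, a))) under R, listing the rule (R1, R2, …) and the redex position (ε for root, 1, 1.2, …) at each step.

1. cons(f(cons(cons(c, f(cons(cons(c, c), c), c)), c), c), f(cons(cons(c, q(cons(a, c))), c), cons(a, a)))  →  cons(f(cons(cons(c, c), c), c), f(cons(cons(c, q(cons(a, c))), c), cons(a, a)))   [R6 at 1]
2. cons(f(cons(cons(c, c), c), c), f(cons(cons(c, q(cons(a, c))), c), cons(a, a)))  →  cons(c, f(cons(cons(c, q(cons(a, c))), c), cons(a, a)))   [R6 at 1]
3. cons(c, f(cons(cons(c, q(cons(a, c))), c), cons(a, a)))  →  cons(c, q(cons(a, c)))   [R6 at 2]
4. cons(c, q(cons(a, c)))  →  cons(c, c)   [R1 at 2]

cons(c, c)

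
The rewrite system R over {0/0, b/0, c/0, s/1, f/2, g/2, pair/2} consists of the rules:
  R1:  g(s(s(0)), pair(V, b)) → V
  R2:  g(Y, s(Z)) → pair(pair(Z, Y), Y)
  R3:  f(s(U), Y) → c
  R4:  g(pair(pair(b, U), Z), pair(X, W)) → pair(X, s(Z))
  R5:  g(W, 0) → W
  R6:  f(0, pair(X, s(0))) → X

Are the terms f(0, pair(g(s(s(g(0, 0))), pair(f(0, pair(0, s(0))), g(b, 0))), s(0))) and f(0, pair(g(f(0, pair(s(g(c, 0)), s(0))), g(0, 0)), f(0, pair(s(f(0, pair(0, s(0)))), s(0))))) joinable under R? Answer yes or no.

Reduce t₁ = f(0, pair(g(s(s(g(0, 0))), pair(f(0, pair(0, s(0))), g(b, 0))), s(0))):
1. f(0, pair(g(s(s(g(0, 0))), pair(f(0, pair(0, s(0))), g(b, 0))), s(0)))  →  g(s(s(g(0, 0))), pair(f(0, pair(0, s(0))), g(b, 0)))   [R6 at ε]
2. g(s(s(g(0, 0))), pair(f(0, pair(0, s(0))), g(b, 0)))  →  g(s(s(0)), pair(f(0, pair(0, s(0))), g(b, 0)))   [R5 at 1.1.1]
3. g(s(s(0)), pair(f(0, pair(0, s(0))), g(b, 0)))  →  g(s(s(0)), pair(0, g(b, 0)))   [R6 at 2.1]
4. g(s(s(0)), pair(0, g(b, 0)))  →  g(s(s(0)), pair(0, b))   [R5 at 2.2]
5. g(s(s(0)), pair(0, b))  →  0   [R1 at ε]

Reduce t₂ = f(0, pair(g(f(0, pair(s(g(c, 0)), s(0))), g(0, 0)), f(0, pair(s(f(0, pair(0, s(0)))), s(0))))):
1. f(0, pair(g(f(0, pair(s(g(c, 0)), s(0))), g(0, 0)), f(0, pair(s(f(0, pair(0, s(0)))), s(0)))))  →  f(0, pair(g(s(g(c, 0)), g(0, 0)), f(0, pair(s(f(0, pair(0, s(0)))), s(0)))))   [R6 at 2.1.1]
2. f(0, pair(g(s(g(c, 0)), g(0, 0)), f(0, pair(s(f(0, pair(0, s(0)))), s(0)))))  →  f(0, pair(g(s(c), g(0, 0)), f(0, pair(s(f(0, pair(0, s(0)))), s(0)))))   [R5 at 2.1.1.1]
3. f(0, pair(g(s(c), g(0, 0)), f(0, pair(s(f(0, pair(0, s(0)))), s(0)))))  →  f(0, pair(g(s(c), 0), f(0, pair(s(f(0, pair(0, s(0)))), s(0)))))   [R5 at 2.1.2]
4. f(0, pair(g(s(c), 0), f(0, pair(s(f(0, pair(0, s(0)))), s(0)))))  →  f(0, pair(s(c), f(0, pair(s(f(0, pair(0, s(0)))), s(0)))))   [R5 at 2.1]
5. f(0, pair(s(c), f(0, pair(s(f(0, pair(0, s(0)))), s(0)))))  →  f(0, pair(s(c), s(f(0, pair(0, s(0))))))   [R6 at 2.2]
6. f(0, pair(s(c), s(f(0, pair(0, s(0))))))  →  f(0, pair(s(c), s(0)))   [R6 at 2.2.1]
7. f(0, pair(s(c), s(0)))  →  s(c)   [R6 at ε]

no — NF(t₁) = 0, NF(t₂) = s(c)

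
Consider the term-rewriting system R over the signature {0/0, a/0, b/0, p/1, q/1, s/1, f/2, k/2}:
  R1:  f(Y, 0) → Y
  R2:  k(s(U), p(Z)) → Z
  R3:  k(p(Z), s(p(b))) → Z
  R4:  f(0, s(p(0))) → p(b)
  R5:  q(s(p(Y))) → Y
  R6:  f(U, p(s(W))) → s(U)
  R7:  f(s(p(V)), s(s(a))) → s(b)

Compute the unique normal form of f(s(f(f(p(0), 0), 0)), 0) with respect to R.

1. f(s(f(f(p(0), 0), 0)), 0)  →  s(f(f(p(0), 0), 0))   [R1 at ε]
2. s(f(f(p(0), 0), 0))  →  s(f(p(0), 0))   [R1 at 1]
3. s(f(p(0), 0))  →  s(p(0))   [R1 at 1]

s(p(0))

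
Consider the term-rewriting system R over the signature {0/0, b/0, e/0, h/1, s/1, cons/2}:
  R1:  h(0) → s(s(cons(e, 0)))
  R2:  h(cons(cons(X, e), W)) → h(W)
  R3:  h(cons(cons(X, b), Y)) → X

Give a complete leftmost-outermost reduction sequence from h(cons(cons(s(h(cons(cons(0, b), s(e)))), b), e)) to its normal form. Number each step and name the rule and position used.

s(0)

1. h(cons(cons(s(h(cons(cons(0, b), s(e)))), b), e))  →  s(h(cons(cons(0, b), s(e))))   [R3 at ε]
2. s(h(cons(cons(0, b), s(e))))  →  s(0)   [R3 at 1]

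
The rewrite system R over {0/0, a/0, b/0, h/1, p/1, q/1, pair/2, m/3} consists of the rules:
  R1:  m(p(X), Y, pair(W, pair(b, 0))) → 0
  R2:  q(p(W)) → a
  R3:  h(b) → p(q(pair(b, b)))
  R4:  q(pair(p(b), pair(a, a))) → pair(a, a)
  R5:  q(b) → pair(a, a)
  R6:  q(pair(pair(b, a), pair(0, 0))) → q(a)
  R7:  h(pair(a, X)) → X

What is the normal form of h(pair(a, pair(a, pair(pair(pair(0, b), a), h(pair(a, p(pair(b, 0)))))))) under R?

pair(a, pair(pair(pair(0, b), a), p(pair(b, 0))))

1. h(pair(a, pair(a, pair(pair(pair(0, b), a), h(pair(a, p(pair(b, 0))))))))  →  pair(a, pair(pair(pair(0, b), a), h(pair(a, p(pair(b, 0))))))   [R7 at ε]
2. pair(a, pair(pair(pair(0, b), a), h(pair(a, p(pair(b, 0))))))  →  pair(a, pair(pair(pair(0, b), a), p(pair(b, 0))))   [R7 at 2.2]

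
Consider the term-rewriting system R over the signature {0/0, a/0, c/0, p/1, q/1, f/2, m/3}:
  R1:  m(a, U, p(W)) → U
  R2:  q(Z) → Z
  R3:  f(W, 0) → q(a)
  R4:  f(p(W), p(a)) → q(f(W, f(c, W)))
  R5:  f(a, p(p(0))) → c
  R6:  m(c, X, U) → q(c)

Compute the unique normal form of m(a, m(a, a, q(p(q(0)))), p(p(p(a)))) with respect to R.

a

1. m(a, m(a, a, q(p(q(0)))), p(p(p(a))))  →  m(a, a, q(p(q(0))))   [R1 at ε]
2. m(a, a, q(p(q(0))))  →  m(a, a, p(q(0)))   [R2 at 3]
3. m(a, a, p(q(0)))  →  a   [R1 at ε]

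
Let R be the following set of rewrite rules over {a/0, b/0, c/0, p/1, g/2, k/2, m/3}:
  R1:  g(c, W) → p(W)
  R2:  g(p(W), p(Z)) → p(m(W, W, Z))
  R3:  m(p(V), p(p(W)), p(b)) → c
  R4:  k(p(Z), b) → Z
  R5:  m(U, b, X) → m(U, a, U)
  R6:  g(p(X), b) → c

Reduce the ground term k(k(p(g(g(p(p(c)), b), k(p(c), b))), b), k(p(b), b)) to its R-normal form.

c

1. k(k(p(g(g(p(p(c)), b), k(p(c), b))), b), k(p(b), b))  →  k(g(g(p(p(c)), b), k(p(c), b)), k(p(b), b))   [R4 at 1]
2. k(g(g(p(p(c)), b), k(p(c), b)), k(p(b), b))  →  k(g(c, k(p(c), b)), k(p(b), b))   [R6 at 1.1]
3. k(g(c, k(p(c), b)), k(p(b), b))  →  k(p(k(p(c), b)), k(p(b), b))   [R1 at 1]
4. k(p(k(p(c), b)), k(p(b), b))  →  k(p(c), k(p(b), b))   [R4 at 1.1]
5. k(p(c), k(p(b), b))  →  k(p(c), b)   [R4 at 2]
6. k(p(c), b)  →  c   [R4 at ε]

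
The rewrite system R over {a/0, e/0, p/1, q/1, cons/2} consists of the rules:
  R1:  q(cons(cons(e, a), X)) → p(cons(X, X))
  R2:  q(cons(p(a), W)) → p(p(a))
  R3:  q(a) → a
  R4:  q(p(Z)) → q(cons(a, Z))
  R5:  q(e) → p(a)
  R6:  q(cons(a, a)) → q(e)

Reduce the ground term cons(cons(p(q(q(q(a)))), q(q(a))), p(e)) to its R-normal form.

cons(cons(p(a), a), p(e))

1. cons(cons(p(q(q(q(a)))), q(q(a))), p(e))  →  cons(cons(p(q(q(a))), q(q(a))), p(e))   [R3 at 1.1.1.1.1]
2. cons(cons(p(q(q(a))), q(q(a))), p(e))  →  cons(cons(p(q(a)), q(q(a))), p(e))   [R3 at 1.1.1.1]
3. cons(cons(p(q(a)), q(q(a))), p(e))  →  cons(cons(p(a), q(q(a))), p(e))   [R3 at 1.1.1]
4. cons(cons(p(a), q(q(a))), p(e))  →  cons(cons(p(a), q(a)), p(e))   [R3 at 1.2.1]
5. cons(cons(p(a), q(a)), p(e))  →  cons(cons(p(a), a), p(e))   [R3 at 1.2]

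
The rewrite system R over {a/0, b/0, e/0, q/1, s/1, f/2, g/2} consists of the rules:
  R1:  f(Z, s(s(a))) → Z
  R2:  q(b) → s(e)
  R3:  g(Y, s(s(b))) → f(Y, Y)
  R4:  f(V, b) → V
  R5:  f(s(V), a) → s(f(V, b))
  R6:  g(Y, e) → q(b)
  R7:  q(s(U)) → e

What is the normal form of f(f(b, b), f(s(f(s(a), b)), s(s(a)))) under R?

1. f(f(b, b), f(s(f(s(a), b)), s(s(a))))  →  f(b, f(s(f(s(a), b)), s(s(a))))   [R4 at 1]
2. f(b, f(s(f(s(a), b)), s(s(a))))  →  f(b, s(f(s(a), b)))   [R1 at 2]
3. f(b, s(f(s(a), b)))  →  f(b, s(s(a)))   [R4 at 2.1]
4. f(b, s(s(a)))  →  b   [R1 at ε]

b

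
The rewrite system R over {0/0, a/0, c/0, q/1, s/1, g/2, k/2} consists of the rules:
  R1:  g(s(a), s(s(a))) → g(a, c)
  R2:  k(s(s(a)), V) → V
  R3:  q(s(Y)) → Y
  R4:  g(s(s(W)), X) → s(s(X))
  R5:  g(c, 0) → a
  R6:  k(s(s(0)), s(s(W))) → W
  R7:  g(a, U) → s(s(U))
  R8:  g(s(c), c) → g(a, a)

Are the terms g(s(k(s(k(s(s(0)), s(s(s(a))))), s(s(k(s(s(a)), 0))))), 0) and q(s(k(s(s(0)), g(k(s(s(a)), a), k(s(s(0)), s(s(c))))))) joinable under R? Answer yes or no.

Reduce t₁ = g(s(k(s(k(s(s(0)), s(s(s(a))))), s(s(k(s(s(a)), 0))))), 0):
1. g(s(k(s(k(s(s(0)), s(s(s(a))))), s(s(k(s(s(a)), 0))))), 0)  →  g(s(k(s(s(a)), s(s(k(s(s(a)), 0))))), 0)   [R6 at 1.1.1.1]
2. g(s(k(s(s(a)), s(s(k(s(s(a)), 0))))), 0)  →  g(s(s(s(k(s(s(a)), 0)))), 0)   [R2 at 1.1]
3. g(s(s(s(k(s(s(a)), 0)))), 0)  →  s(s(0))   [R4 at ε]

Reduce t₂ = q(s(k(s(s(0)), g(k(s(s(a)), a), k(s(s(0)), s(s(c))))))):
1. q(s(k(s(s(0)), g(k(s(s(a)), a), k(s(s(0)), s(s(c)))))))  →  k(s(s(0)), g(k(s(s(a)), a), k(s(s(0)), s(s(c)))))   [R3 at ε]
2. k(s(s(0)), g(k(s(s(a)), a), k(s(s(0)), s(s(c)))))  →  k(s(s(0)), g(a, k(s(s(0)), s(s(c)))))   [R2 at 2.1]
3. k(s(s(0)), g(a, k(s(s(0)), s(s(c)))))  →  k(s(s(0)), s(s(k(s(s(0)), s(s(c))))))   [R7 at 2]
4. k(s(s(0)), s(s(k(s(s(0)), s(s(c))))))  →  k(s(s(0)), s(s(c)))   [R6 at ε]
5. k(s(s(0)), s(s(c)))  →  c   [R6 at ε]

no — NF(t₁) = s(s(0)), NF(t₂) = c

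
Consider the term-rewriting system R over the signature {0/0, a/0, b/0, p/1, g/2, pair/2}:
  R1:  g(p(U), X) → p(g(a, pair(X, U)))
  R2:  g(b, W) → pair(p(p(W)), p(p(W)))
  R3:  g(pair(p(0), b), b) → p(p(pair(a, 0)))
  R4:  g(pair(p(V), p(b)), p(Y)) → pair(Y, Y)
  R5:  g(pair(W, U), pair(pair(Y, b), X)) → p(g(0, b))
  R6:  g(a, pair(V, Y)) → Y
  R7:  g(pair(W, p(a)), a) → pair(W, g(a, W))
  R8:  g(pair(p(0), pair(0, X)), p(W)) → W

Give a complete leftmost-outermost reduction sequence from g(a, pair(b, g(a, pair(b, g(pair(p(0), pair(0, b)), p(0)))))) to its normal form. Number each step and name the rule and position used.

1. g(a, pair(b, g(a, pair(b, g(pair(p(0), pair(0, b)), p(0))))))  →  g(a, pair(b, g(pair(p(0), pair(0, b)), p(0))))   [R6 at ε]
2. g(a, pair(b, g(pair(p(0), pair(0, b)), p(0))))  →  g(pair(p(0), pair(0, b)), p(0))   [R6 at ε]
3. g(pair(p(0), pair(0, b)), p(0))  →  0   [R8 at ε]

0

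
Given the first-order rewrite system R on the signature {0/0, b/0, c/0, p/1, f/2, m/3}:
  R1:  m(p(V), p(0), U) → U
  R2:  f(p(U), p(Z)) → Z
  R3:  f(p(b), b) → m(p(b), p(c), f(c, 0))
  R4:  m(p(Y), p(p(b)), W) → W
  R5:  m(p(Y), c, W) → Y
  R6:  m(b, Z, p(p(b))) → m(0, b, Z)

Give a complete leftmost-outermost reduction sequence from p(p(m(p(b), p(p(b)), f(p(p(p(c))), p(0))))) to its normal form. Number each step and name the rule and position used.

p(p(0))

1. p(p(m(p(b), p(p(b)), f(p(p(p(c))), p(0)))))  →  p(p(f(p(p(p(c))), p(0))))   [R4 at 1.1]
2. p(p(f(p(p(p(c))), p(0))))  →  p(p(0))   [R2 at 1.1]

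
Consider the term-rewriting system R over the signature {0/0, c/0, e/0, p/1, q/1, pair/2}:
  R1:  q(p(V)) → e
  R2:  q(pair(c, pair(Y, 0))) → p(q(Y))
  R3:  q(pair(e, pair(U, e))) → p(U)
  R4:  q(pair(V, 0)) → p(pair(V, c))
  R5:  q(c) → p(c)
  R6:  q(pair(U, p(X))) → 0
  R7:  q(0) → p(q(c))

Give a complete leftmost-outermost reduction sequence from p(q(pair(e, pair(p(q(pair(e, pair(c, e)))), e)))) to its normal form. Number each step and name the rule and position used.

p(p(p(p(c))))

1. p(q(pair(e, pair(p(q(pair(e, pair(c, e)))), e))))  →  p(p(p(q(pair(e, pair(c, e))))))   [R3 at 1]
2. p(p(p(q(pair(e, pair(c, e))))))  →  p(p(p(p(c))))   [R3 at 1.1.1]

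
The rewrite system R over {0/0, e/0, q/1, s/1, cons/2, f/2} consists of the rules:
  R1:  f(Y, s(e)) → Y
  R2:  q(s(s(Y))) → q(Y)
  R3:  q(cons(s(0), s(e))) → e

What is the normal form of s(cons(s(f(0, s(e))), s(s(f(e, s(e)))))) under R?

s(cons(s(0), s(s(e))))

1. s(cons(s(f(0, s(e))), s(s(f(e, s(e))))))  →  s(cons(s(0), s(s(f(e, s(e))))))   [R1 at 1.1.1]
2. s(cons(s(0), s(s(f(e, s(e))))))  →  s(cons(s(0), s(s(e))))   [R1 at 1.2.1.1]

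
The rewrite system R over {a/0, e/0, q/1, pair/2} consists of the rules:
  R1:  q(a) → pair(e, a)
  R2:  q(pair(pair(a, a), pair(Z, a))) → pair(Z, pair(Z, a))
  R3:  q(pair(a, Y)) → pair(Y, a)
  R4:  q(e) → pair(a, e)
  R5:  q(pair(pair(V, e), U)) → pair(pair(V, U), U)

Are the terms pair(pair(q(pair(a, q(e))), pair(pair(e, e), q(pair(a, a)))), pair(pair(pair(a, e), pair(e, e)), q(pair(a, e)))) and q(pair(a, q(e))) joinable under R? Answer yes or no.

no — NF(t₁) = pair(pair(pair(pair(a, e), a), pair(pair(e, e), pair(a, a))), pair(pair(pair(a, e), pair(e, e)), pair(e, a))), NF(t₂) = pair(pair(a, e), a)

Reduce t₁ = pair(pair(q(pair(a, q(e))), pair(pair(e, e), q(pair(a, a)))), pair(pair(pair(a, e), pair(e, e)), q(pair(a, e)))):
1. pair(pair(q(pair(a, q(e))), pair(pair(e, e), q(pair(a, a)))), pair(pair(pair(a, e), pair(e, e)), q(pair(a, e))))  →  pair(pair(pair(q(e), a), pair(pair(e, e), q(pair(a, a)))), pair(pair(pair(a, e), pair(e, e)), q(pair(a, e))))   [R3 at 1.1]
2. pair(pair(pair(q(e), a), pair(pair(e, e), q(pair(a, a)))), pair(pair(pair(a, e), pair(e, e)), q(pair(a, e))))  →  pair(pair(pair(pair(a, e), a), pair(pair(e, e), q(pair(a, a)))), pair(pair(pair(a, e), pair(e, e)), q(pair(a, e))))   [R4 at 1.1.1]
3. pair(pair(pair(pair(a, e), a), pair(pair(e, e), q(pair(a, a)))), pair(pair(pair(a, e), pair(e, e)), q(pair(a, e))))  →  pair(pair(pair(pair(a, e), a), pair(pair(e, e), pair(a, a))), pair(pair(pair(a, e), pair(e, e)), q(pair(a, e))))   [R3 at 1.2.2]
4. pair(pair(pair(pair(a, e), a), pair(pair(e, e), pair(a, a))), pair(pair(pair(a, e), pair(e, e)), q(pair(a, e))))  →  pair(pair(pair(pair(a, e), a), pair(pair(e, e), pair(a, a))), pair(pair(pair(a, e), pair(e, e)), pair(e, a)))   [R3 at 2.2]

Reduce t₂ = q(pair(a, q(e))):
1. q(pair(a, q(e)))  →  pair(q(e), a)   [R3 at ε]
2. pair(q(e), a)  →  pair(pair(a, e), a)   [R4 at 1]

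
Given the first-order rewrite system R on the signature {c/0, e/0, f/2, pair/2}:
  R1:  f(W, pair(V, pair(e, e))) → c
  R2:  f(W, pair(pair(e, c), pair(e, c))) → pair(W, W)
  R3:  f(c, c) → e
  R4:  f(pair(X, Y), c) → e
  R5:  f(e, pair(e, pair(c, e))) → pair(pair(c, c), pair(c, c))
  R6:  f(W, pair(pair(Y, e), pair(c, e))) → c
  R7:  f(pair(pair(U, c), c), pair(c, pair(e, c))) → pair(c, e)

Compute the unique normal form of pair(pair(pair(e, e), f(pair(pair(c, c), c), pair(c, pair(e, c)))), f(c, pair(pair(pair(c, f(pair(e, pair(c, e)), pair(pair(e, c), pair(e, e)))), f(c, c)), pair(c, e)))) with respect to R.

1. pair(pair(pair(e, e), f(pair(pair(c, c), c), pair(c, pair(e, c)))), f(c, pair(pair(pair(c, f(pair(e, pair(c, e)), pair(pair(e, c), pair(e, e)))), f(c, c)), pair(c, e))))  →  pair(pair(pair(e, e), pair(c, e)), f(c, pair(pair(pair(c, f(pair(e, pair(c, e)), pair(pair(e, c), pair(e, e)))), f(c, c)), pair(c, e))))   [R7 at 1.2]
2. pair(pair(pair(e, e), pair(c, e)), f(c, pair(pair(pair(c, f(pair(e, pair(c, e)), pair(pair(e, c), pair(e, e)))), f(c, c)), pair(c, e))))  →  pair(pair(pair(e, e), pair(c, e)), f(c, pair(pair(pair(c, c), f(c, c)), pair(c, e))))   [R1 at 2.2.1.1.2]
3. pair(pair(pair(e, e), pair(c, e)), f(c, pair(pair(pair(c, c), f(c, c)), pair(c, e))))  →  pair(pair(pair(e, e), pair(c, e)), f(c, pair(pair(pair(c, c), e), pair(c, e))))   [R3 at 2.2.1.2]
4. pair(pair(pair(e, e), pair(c, e)), f(c, pair(pair(pair(c, c), e), pair(c, e))))  →  pair(pair(pair(e, e), pair(c, e)), c)   [R6 at 2]

pair(pair(pair(e, e), pair(c, e)), c)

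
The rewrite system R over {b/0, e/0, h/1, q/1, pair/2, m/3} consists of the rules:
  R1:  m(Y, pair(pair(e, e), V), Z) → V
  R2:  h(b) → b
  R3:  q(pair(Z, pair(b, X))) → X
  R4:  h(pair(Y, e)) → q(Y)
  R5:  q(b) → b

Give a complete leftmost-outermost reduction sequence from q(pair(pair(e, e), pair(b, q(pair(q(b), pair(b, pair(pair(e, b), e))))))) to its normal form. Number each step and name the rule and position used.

pair(pair(e, b), e)

1. q(pair(pair(e, e), pair(b, q(pair(q(b), pair(b, pair(pair(e, b), e)))))))  →  q(pair(q(b), pair(b, pair(pair(e, b), e))))   [R3 at ε]
2. q(pair(q(b), pair(b, pair(pair(e, b), e))))  →  pair(pair(e, b), e)   [R3 at ε]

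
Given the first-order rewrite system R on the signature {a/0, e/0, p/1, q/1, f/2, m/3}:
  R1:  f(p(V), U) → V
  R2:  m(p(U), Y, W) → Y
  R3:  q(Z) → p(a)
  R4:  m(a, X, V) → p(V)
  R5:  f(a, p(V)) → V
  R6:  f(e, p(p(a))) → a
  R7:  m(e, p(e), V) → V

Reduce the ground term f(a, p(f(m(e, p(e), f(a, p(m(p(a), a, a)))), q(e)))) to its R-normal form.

1. f(a, p(f(m(e, p(e), f(a, p(m(p(a), a, a)))), q(e))))  →  f(m(e, p(e), f(a, p(m(p(a), a, a)))), q(e))   [R5 at ε]
2. f(m(e, p(e), f(a, p(m(p(a), a, a)))), q(e))  →  f(f(a, p(m(p(a), a, a))), q(e))   [R7 at 1]
3. f(f(a, p(m(p(a), a, a))), q(e))  →  f(m(p(a), a, a), q(e))   [R5 at 1]
4. f(m(p(a), a, a), q(e))  →  f(a, q(e))   [R2 at 1]
5. f(a, q(e))  →  f(a, p(a))   [R3 at 2]
6. f(a, p(a))  →  a   [R5 at ε]

a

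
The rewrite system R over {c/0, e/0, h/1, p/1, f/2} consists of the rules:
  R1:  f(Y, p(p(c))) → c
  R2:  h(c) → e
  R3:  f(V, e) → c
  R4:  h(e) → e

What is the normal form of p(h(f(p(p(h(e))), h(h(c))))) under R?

1. p(h(f(p(p(h(e))), h(h(c)))))  →  p(h(f(p(p(e)), h(h(c)))))   [R4 at 1.1.1.1.1]
2. p(h(f(p(p(e)), h(h(c)))))  →  p(h(f(p(p(e)), h(e))))   [R2 at 1.1.2.1]
3. p(h(f(p(p(e)), h(e))))  →  p(h(f(p(p(e)), e)))   [R4 at 1.1.2]
4. p(h(f(p(p(e)), e)))  →  p(h(c))   [R3 at 1.1]
5. p(h(c))  →  p(e)   [R2 at 1]

p(e)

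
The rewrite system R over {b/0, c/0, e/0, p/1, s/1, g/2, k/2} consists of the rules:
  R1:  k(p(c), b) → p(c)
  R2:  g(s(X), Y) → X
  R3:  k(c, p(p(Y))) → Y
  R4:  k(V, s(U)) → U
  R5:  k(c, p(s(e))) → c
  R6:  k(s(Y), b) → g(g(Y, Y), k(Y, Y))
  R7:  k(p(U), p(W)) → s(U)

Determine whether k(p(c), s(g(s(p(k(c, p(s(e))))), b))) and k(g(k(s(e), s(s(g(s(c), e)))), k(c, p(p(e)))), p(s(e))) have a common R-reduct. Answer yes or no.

Reduce t₁ = k(p(c), s(g(s(p(k(c, p(s(e))))), b))):
1. k(p(c), s(g(s(p(k(c, p(s(e))))), b)))  →  g(s(p(k(c, p(s(e))))), b)   [R4 at ε]
2. g(s(p(k(c, p(s(e))))), b)  →  p(k(c, p(s(e))))   [R2 at ε]
3. p(k(c, p(s(e))))  →  p(c)   [R5 at 1]

Reduce t₂ = k(g(k(s(e), s(s(g(s(c), e)))), k(c, p(p(e)))), p(s(e))):
1. k(g(k(s(e), s(s(g(s(c), e)))), k(c, p(p(e)))), p(s(e)))  →  k(g(s(g(s(c), e)), k(c, p(p(e)))), p(s(e)))   [R4 at 1.1]
2. k(g(s(g(s(c), e)), k(c, p(p(e)))), p(s(e)))  →  k(g(s(c), e), p(s(e)))   [R2 at 1]
3. k(g(s(c), e), p(s(e)))  →  k(c, p(s(e)))   [R2 at 1]
4. k(c, p(s(e)))  →  c   [R5 at ε]

no — NF(t₁) = p(c), NF(t₂) = c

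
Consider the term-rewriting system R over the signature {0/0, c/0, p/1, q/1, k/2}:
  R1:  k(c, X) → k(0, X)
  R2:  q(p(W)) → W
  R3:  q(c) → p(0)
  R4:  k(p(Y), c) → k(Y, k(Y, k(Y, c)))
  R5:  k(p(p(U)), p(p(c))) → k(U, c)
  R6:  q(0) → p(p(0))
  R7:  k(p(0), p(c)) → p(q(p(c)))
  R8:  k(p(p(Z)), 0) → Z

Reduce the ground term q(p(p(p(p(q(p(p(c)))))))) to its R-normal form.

1. q(p(p(p(p(q(p(p(c))))))))  →  p(p(p(q(p(p(c))))))   [R2 at ε]
2. p(p(p(q(p(p(c))))))  →  p(p(p(p(c))))   [R2 at 1.1.1]

p(p(p(p(c))))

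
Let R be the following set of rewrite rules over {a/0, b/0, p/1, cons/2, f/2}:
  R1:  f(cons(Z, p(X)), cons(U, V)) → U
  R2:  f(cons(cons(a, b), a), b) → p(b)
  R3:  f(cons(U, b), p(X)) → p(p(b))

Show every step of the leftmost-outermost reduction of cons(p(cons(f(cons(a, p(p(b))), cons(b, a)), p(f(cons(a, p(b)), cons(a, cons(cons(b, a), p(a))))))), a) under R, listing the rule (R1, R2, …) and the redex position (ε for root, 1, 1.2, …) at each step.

1. cons(p(cons(f(cons(a, p(p(b))), cons(b, a)), p(f(cons(a, p(b)), cons(a, cons(cons(b, a), p(a))))))), a)  →  cons(p(cons(b, p(f(cons(a, p(b)), cons(a, cons(cons(b, a), p(a))))))), a)   [R1 at 1.1.1]
2. cons(p(cons(b, p(f(cons(a, p(b)), cons(a, cons(cons(b, a), p(a))))))), a)  →  cons(p(cons(b, p(a))), a)   [R1 at 1.1.2.1]

cons(p(cons(b, p(a))), a)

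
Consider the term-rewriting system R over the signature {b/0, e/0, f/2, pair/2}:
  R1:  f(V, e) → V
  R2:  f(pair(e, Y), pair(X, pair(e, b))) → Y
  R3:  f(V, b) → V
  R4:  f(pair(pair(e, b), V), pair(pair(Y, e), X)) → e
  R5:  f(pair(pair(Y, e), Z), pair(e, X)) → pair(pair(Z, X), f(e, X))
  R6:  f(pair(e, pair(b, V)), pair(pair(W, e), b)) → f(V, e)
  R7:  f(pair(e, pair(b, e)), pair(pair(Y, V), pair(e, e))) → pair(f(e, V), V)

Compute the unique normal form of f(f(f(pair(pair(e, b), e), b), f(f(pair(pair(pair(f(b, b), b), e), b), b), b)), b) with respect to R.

e

1. f(f(f(pair(pair(e, b), e), b), f(f(pair(pair(pair(f(b, b), b), e), b), b), b)), b)  →  f(f(pair(pair(e, b), e), b), f(f(pair(pair(pair(f(b, b), b), e), b), b), b))   [R3 at ε]
2. f(f(pair(pair(e, b), e), b), f(f(pair(pair(pair(f(b, b), b), e), b), b), b))  →  f(pair(pair(e, b), e), f(f(pair(pair(pair(f(b, b), b), e), b), b), b))   [R3 at 1]
3. f(pair(pair(e, b), e), f(f(pair(pair(pair(f(b, b), b), e), b), b), b))  →  f(pair(pair(e, b), e), f(pair(pair(pair(f(b, b), b), e), b), b))   [R3 at 2]
4. f(pair(pair(e, b), e), f(pair(pair(pair(f(b, b), b), e), b), b))  →  f(pair(pair(e, b), e), pair(pair(pair(f(b, b), b), e), b))   [R3 at 2]
5. f(pair(pair(e, b), e), pair(pair(pair(f(b, b), b), e), b))  →  e   [R4 at ε]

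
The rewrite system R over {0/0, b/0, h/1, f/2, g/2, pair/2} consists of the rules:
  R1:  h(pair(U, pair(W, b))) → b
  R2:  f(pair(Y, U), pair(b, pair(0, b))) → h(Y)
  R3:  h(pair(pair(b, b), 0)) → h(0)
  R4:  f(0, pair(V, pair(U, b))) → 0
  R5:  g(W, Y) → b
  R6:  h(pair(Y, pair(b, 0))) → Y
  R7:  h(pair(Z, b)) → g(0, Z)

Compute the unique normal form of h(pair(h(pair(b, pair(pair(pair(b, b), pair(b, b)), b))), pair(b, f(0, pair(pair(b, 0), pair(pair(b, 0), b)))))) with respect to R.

b

1. h(pair(h(pair(b, pair(pair(pair(b, b), pair(b, b)), b))), pair(b, f(0, pair(pair(b, 0), pair(pair(b, 0), b))))))  →  h(pair(b, pair(b, f(0, pair(pair(b, 0), pair(pair(b, 0), b))))))   [R1 at 1.1]
2. h(pair(b, pair(b, f(0, pair(pair(b, 0), pair(pair(b, 0), b))))))  →  h(pair(b, pair(b, 0)))   [R4 at 1.2.2]
3. h(pair(b, pair(b, 0)))  →  b   [R6 at ε]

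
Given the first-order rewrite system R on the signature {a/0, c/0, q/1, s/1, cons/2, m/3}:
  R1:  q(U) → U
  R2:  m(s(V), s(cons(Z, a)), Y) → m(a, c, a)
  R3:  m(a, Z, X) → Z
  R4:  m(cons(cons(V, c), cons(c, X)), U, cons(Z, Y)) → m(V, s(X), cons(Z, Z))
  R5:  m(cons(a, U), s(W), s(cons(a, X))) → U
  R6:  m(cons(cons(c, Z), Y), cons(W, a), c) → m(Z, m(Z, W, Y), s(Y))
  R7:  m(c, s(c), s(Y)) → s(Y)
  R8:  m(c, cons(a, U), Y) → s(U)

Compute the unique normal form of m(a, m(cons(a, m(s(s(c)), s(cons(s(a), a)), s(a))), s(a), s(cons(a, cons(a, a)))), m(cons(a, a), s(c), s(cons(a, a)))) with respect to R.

c

1. m(a, m(cons(a, m(s(s(c)), s(cons(s(a), a)), s(a))), s(a), s(cons(a, cons(a, a)))), m(cons(a, a), s(c), s(cons(a, a))))  →  m(cons(a, m(s(s(c)), s(cons(s(a), a)), s(a))), s(a), s(cons(a, cons(a, a))))   [R3 at ε]
2. m(cons(a, m(s(s(c)), s(cons(s(a), a)), s(a))), s(a), s(cons(a, cons(a, a))))  →  m(s(s(c)), s(cons(s(a), a)), s(a))   [R5 at ε]
3. m(s(s(c)), s(cons(s(a), a)), s(a))  →  m(a, c, a)   [R2 at ε]
4. m(a, c, a)  →  c   [R3 at ε]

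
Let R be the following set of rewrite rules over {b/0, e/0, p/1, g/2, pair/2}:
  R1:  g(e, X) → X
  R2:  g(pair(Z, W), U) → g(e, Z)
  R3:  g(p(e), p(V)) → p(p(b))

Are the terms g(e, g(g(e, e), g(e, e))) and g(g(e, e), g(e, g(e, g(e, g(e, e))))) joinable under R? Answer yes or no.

Reduce t₁ = g(e, g(g(e, e), g(e, e))):
1. g(e, g(g(e, e), g(e, e)))  →  g(g(e, e), g(e, e))   [R1 at ε]
2. g(g(e, e), g(e, e))  →  g(e, g(e, e))   [R1 at 1]
3. g(e, g(e, e))  →  g(e, e)   [R1 at ε]
4. g(e, e)  →  e   [R1 at ε]

Reduce t₂ = g(g(e, e), g(e, g(e, g(e, g(e, e))))):
1. g(g(e, e), g(e, g(e, g(e, g(e, e)))))  →  g(e, g(e, g(e, g(e, g(e, e)))))   [R1 at 1]
2. g(e, g(e, g(e, g(e, g(e, e)))))  →  g(e, g(e, g(e, g(e, e))))   [R1 at ε]
3. g(e, g(e, g(e, g(e, e))))  →  g(e, g(e, g(e, e)))   [R1 at ε]
4. g(e, g(e, g(e, e)))  →  g(e, g(e, e))   [R1 at ε]
5. g(e, g(e, e))  →  g(e, e)   [R1 at ε]
6. g(e, e)  →  e   [R1 at ε]

yes — NF(t₁) = e, NF(t₂) = e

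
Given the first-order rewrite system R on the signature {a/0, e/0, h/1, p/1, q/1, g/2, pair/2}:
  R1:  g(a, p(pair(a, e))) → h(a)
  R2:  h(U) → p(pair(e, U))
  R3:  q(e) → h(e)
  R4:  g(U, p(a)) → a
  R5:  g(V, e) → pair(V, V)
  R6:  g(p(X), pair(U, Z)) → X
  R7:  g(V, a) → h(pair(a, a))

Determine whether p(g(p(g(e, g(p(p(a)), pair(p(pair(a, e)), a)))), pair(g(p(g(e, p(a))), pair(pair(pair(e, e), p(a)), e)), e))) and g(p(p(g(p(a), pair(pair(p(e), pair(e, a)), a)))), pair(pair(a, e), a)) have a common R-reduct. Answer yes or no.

yes — NF(t₁) = p(a), NF(t₂) = p(a)

Reduce t₁ = p(g(p(g(e, g(p(p(a)), pair(p(pair(a, e)), a)))), pair(g(p(g(e, p(a))), pair(pair(pair(e, e), p(a)), e)), e))):
1. p(g(p(g(e, g(p(p(a)), pair(p(pair(a, e)), a)))), pair(g(p(g(e, p(a))), pair(pair(pair(e, e), p(a)), e)), e)))  →  p(g(e, g(p(p(a)), pair(p(pair(a, e)), a))))   [R6 at 1]
2. p(g(e, g(p(p(a)), pair(p(pair(a, e)), a))))  →  p(g(e, p(a)))   [R6 at 1.2]
3. p(g(e, p(a)))  →  p(a)   [R4 at 1]

Reduce t₂ = g(p(p(g(p(a), pair(pair(p(e), pair(e, a)), a)))), pair(pair(a, e), a)):
1. g(p(p(g(p(a), pair(pair(p(e), pair(e, a)), a)))), pair(pair(a, e), a))  →  p(g(p(a), pair(pair(p(e), pair(e, a)), a)))   [R6 at ε]
2. p(g(p(a), pair(pair(p(e), pair(e, a)), a)))  →  p(a)   [R6 at 1]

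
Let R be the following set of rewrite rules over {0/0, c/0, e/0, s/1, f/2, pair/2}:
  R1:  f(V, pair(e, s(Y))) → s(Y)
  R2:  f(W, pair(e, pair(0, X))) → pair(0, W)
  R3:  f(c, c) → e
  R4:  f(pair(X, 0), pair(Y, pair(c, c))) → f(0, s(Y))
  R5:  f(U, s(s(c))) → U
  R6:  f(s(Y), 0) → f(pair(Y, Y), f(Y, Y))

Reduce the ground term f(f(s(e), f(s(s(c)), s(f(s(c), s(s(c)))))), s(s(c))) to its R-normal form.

1. f(f(s(e), f(s(s(c)), s(f(s(c), s(s(c)))))), s(s(c)))  →  f(s(e), f(s(s(c)), s(f(s(c), s(s(c))))))   [R5 at ε]
2. f(s(e), f(s(s(c)), s(f(s(c), s(s(c))))))  →  f(s(e), f(s(s(c)), s(s(c))))   [R5 at 2.2.1]
3. f(s(e), f(s(s(c)), s(s(c))))  →  f(s(e), s(s(c)))   [R5 at 2]
4. f(s(e), s(s(c)))  →  s(e)   [R5 at ε]

s(e)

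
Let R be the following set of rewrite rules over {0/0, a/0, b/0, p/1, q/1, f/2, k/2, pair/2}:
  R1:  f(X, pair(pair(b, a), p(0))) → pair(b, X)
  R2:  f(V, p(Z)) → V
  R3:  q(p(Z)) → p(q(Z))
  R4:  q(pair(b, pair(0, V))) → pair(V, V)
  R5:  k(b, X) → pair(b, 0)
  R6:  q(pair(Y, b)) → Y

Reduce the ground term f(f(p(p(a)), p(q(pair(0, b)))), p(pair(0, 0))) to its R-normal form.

p(p(a))

1. f(f(p(p(a)), p(q(pair(0, b)))), p(pair(0, 0)))  →  f(p(p(a)), p(q(pair(0, b))))   [R2 at ε]
2. f(p(p(a)), p(q(pair(0, b))))  →  p(p(a))   [R2 at ε]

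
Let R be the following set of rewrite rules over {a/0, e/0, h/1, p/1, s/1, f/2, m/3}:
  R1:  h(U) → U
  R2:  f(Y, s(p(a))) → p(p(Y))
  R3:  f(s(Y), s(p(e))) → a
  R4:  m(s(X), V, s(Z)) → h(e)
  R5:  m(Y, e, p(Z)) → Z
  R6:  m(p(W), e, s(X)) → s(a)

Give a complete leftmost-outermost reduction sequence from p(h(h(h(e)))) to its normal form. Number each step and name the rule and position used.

1. p(h(h(h(e))))  →  p(h(h(e)))   [R1 at 1]
2. p(h(h(e)))  →  p(h(e))   [R1 at 1]
3. p(h(e))  →  p(e)   [R1 at 1]

p(e)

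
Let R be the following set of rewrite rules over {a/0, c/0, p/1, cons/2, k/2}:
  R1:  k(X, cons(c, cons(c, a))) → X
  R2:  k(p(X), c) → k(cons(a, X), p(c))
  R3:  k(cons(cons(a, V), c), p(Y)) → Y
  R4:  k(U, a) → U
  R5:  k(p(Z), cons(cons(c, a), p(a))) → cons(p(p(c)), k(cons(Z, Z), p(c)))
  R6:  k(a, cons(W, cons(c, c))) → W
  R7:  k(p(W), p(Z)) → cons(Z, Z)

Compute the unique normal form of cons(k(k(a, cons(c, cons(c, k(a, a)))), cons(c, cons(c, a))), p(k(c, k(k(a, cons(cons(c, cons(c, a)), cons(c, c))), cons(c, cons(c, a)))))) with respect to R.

1. cons(k(k(a, cons(c, cons(c, k(a, a)))), cons(c, cons(c, a))), p(k(c, k(k(a, cons(cons(c, cons(c, a)), cons(c, c))), cons(c, cons(c, a))))))  →  cons(k(a, cons(c, cons(c, k(a, a)))), p(k(c, k(k(a, cons(cons(c, cons(c, a)), cons(c, c))), cons(c, cons(c, a))))))   [R1 at 1]
2. cons(k(a, cons(c, cons(c, k(a, a)))), p(k(c, k(k(a, cons(cons(c, cons(c, a)), cons(c, c))), cons(c, cons(c, a))))))  →  cons(k(a, cons(c, cons(c, a))), p(k(c, k(k(a, cons(cons(c, cons(c, a)), cons(c, c))), cons(c, cons(c, a))))))   [R4 at 1.2.2.2]
3. cons(k(a, cons(c, cons(c, a))), p(k(c, k(k(a, cons(cons(c, cons(c, a)), cons(c, c))), cons(c, cons(c, a))))))  →  cons(a, p(k(c, k(k(a, cons(cons(c, cons(c, a)), cons(c, c))), cons(c, cons(c, a))))))   [R1 at 1]
4. cons(a, p(k(c, k(k(a, cons(cons(c, cons(c, a)), cons(c, c))), cons(c, cons(c, a))))))  →  cons(a, p(k(c, k(a, cons(cons(c, cons(c, a)), cons(c, c))))))   [R1 at 2.1.2]
5. cons(a, p(k(c, k(a, cons(cons(c, cons(c, a)), cons(c, c))))))  →  cons(a, p(k(c, cons(c, cons(c, a)))))   [R6 at 2.1.2]
6. cons(a, p(k(c, cons(c, cons(c, a)))))  →  cons(a, p(c))   [R1 at 2.1]

cons(a, p(c))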